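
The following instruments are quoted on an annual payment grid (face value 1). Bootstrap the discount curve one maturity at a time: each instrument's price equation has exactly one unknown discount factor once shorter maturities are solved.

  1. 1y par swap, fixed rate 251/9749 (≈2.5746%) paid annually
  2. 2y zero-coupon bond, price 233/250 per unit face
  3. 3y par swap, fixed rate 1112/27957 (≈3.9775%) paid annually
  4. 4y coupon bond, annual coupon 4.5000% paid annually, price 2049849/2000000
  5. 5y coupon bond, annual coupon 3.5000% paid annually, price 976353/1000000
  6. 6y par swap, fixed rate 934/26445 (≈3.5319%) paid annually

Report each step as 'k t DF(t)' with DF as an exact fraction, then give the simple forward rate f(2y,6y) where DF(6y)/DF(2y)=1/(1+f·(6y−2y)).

step 1 [1y] swap r/1=251/9749: DF=(1 − 251/9749·(0))/(1+251/9749) = 9749/10000 ≈ 0.974900
step 2 [2y] zero: DF = P = 233/250 ≈ 0.932000
step 3 [3y] swap r/1=1112/27957: DF=(1 − 1112/27957·(0.974900+0.932000))/(1+1112/27957) = 1111/1250 ≈ 0.888800
step 4 [4y] bond c/1=9/200: DF=(2049849/2000000 − 9/200·(0.974900+0.932000+0.888800))/(1+9/200) = 2151/2500 ≈ 0.860400
step 5 [5y] bond c/1=7/200: DF=(976353/1000000 − 7/200·(0.974900+0.932000+0.888800+0.860400))/(1+7/200) = 8197/10000 ≈ 0.819700
step 6 [6y] swap r/1=934/26445: DF=(1 − 934/26445·(0.974900+0.932000+0.888800+0.860400+0.819700))/(1+934/26445) = 2033/2500 ≈ 0.813200

1 1 9749/10000
2 2 233/250
3 3 1111/1250
4 4 2151/2500
5 5 8197/10000
6 6 2033/2500
f(2y,6y) = ((233/250)/(2033/2500) − 1)/(4) = 297/8132 ≈ 3.6522%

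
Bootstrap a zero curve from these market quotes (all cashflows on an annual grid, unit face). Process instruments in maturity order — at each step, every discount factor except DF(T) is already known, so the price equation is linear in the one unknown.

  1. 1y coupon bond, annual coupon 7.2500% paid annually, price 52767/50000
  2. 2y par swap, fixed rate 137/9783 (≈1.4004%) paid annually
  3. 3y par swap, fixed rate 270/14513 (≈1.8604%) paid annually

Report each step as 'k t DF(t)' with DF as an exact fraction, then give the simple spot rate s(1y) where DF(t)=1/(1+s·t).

step 1 [1y] bond c/1=29/400: DF=(52767/50000 − 29/400·(0))/(1+29/400) = 123/125 ≈ 0.984000
step 2 [2y] swap r/1=137/9783: DF=(1 − 137/9783·(0.984000))/(1+137/9783) = 4863/5000 ≈ 0.972600
step 3 [3y] swap r/1=270/14513: DF=(1 − 270/14513·(0.984000+0.972600))/(1+270/14513) = 473/500 ≈ 0.946000

1 1 123/125
2 2 4863/5000
3 3 473/500
s(1y) = (1/(123/125) − 1)/(1) = 2/123 ≈ 1.6260%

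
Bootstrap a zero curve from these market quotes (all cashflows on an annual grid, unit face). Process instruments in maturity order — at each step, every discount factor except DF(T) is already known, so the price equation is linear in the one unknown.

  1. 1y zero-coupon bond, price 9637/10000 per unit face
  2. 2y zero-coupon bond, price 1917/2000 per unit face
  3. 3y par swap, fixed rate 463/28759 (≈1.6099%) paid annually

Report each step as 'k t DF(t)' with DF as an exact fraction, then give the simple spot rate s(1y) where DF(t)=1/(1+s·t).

1 1 9637/10000
2 2 1917/2000
3 3 9537/10000
s(1y) = (1/(9637/10000) − 1)/(1) = 363/9637 ≈ 3.7667%

step 1 [1y] zero: DF = P = 9637/10000 ≈ 0.963700
step 2 [2y] zero: DF = P = 1917/2000 ≈ 0.958500
step 3 [3y] swap r/1=463/28759: DF=(1 − 463/28759·(0.963700+0.958500))/(1+463/28759) = 9537/10000 ≈ 0.953700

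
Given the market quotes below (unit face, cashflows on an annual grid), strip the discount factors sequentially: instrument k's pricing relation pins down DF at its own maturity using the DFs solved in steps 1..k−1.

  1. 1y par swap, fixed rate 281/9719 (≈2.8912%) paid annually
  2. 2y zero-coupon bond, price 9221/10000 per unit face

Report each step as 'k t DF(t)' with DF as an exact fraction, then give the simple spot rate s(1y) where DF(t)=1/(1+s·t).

step 1 [1y] swap r/1=281/9719: DF=(1 − 281/9719·(0))/(1+281/9719) = 9719/10000 ≈ 0.971900
step 2 [2y] zero: DF = P = 9221/10000 ≈ 0.922100

1 1 9719/10000
2 2 9221/10000
s(1y) = (1/(9719/10000) − 1)/(1) = 281/9719 ≈ 2.8912%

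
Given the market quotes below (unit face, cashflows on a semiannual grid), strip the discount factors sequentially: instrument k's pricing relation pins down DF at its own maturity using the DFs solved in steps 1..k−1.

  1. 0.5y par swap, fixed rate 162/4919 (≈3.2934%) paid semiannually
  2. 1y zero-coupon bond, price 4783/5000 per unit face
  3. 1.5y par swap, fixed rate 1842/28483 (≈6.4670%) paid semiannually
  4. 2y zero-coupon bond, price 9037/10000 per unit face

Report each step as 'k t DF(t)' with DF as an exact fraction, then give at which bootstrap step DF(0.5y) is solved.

1 1/2 4919/5000
2 1 4783/5000
3 3/2 9079/10000
4 2 9037/10000
DF(0.5y) is solved at step 1

step 1 [0.5y] swap r/2=81/4919: DF=(1 − 81/4919·(0))/(1+81/4919) = 4919/5000 ≈ 0.983800
step 2 [1y] zero: DF = P = 4783/5000 ≈ 0.956600
step 3 [1.5y] swap r/2=921/28483: DF=(1 − 921/28483·(0.983800+0.956600))/(1+921/28483) = 9079/10000 ≈ 0.907900
step 4 [2y] zero: DF = P = 9037/10000 ≈ 0.903700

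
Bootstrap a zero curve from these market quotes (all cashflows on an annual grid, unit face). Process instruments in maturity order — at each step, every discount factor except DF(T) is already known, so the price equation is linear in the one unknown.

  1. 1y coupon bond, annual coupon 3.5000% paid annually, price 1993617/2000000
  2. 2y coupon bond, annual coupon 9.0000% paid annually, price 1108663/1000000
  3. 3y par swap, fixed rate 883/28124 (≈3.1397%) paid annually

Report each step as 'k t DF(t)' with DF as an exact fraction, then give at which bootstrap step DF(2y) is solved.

step 1 [1y] bond c/1=7/200: DF=(1993617/2000000 − 7/200·(0))/(1+7/200) = 9631/10000 ≈ 0.963100
step 2 [2y] bond c/1=9/100: DF=(1108663/1000000 − 9/100·(0.963100))/(1+9/100) = 586/625 ≈ 0.937600
step 3 [3y] swap r/1=883/28124: DF=(1 − 883/28124·(0.963100+0.937600))/(1+883/28124) = 9117/10000 ≈ 0.911700

1 1 9631/10000
2 2 586/625
3 3 9117/10000
DF(2y) is solved at step 2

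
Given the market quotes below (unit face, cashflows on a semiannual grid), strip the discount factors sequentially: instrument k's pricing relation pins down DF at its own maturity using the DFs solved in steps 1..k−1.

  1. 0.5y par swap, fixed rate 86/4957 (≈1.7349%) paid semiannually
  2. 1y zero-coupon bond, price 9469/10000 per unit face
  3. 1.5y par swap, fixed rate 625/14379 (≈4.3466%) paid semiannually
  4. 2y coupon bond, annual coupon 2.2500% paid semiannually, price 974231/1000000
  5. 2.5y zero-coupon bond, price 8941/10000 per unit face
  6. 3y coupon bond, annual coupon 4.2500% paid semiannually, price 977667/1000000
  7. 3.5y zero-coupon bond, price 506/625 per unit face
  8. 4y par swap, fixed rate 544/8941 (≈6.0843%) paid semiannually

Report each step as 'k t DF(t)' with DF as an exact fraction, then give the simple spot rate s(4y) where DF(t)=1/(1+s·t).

step 1 [0.5y] swap r/2=43/4957: DF=(1 − 43/4957·(0))/(1+43/4957) = 4957/5000 ≈ 0.991400
step 2 [1y] zero: DF = P = 9469/10000 ≈ 0.946900
step 3 [1.5y] swap r/2=625/28758: DF=(1 − 625/28758·(0.991400+0.946900))/(1+625/28758) = 15/16 ≈ 0.937500
step 4 [2y] bond c/2=9/800: DF=(974231/1000000 − 9/800·(0.991400+0.946900+0.937500))/(1+9/800) = 4657/5000 ≈ 0.931400
step 5 [2.5y] zero: DF = P = 8941/10000 ≈ 0.894100
step 6 [3y] bond c/2=17/800: DF=(977667/1000000 − 17/800·(0.991400+0.946900+0.937500+0.931400+0.894100))/(1+17/800) = 1719/2000 ≈ 0.859500
step 7 [3.5y] zero: DF = P = 506/625 ≈ 0.809600
step 8 [4y] swap r/2=272/8941: DF=(1 − 272/8941·(0.991400+0.946900+0.937500+0.931400+0.894100+0.859500+0.809600))/(1+272/8941) = 489/625 ≈ 0.782400

1 1/2 4957/5000
2 1 9469/10000
3 3/2 15/16
4 2 4657/5000
5 5/2 8941/10000
6 3 1719/2000
7 7/2 506/625
8 4 489/625
s(4y) = (1/(489/625) − 1)/(4) = 34/489 ≈ 6.9530%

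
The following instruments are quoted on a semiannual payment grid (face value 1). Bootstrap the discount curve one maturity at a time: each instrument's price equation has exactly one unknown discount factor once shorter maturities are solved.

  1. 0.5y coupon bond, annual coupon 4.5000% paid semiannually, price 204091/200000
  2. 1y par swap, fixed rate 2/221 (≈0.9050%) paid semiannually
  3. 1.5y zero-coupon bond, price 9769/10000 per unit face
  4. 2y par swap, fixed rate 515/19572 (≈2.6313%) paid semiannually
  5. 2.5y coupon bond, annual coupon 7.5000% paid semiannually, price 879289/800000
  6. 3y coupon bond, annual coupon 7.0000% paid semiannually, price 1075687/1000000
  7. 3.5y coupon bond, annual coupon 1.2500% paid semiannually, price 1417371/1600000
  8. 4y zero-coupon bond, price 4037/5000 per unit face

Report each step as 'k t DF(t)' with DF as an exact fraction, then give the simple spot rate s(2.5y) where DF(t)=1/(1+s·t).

step 1 [0.5y] bond c/2=9/400: DF=(204091/200000 − 9/400·(0))/(1+9/400) = 499/500 ≈ 0.998000
step 2 [1y] swap r/2=1/221: DF=(1 − 1/221·(0.998000))/(1+1/221) = 991/1000 ≈ 0.991000
step 3 [1.5y] zero: DF = P = 9769/10000 ≈ 0.976900
step 4 [2y] swap r/2=515/39144: DF=(1 − 515/39144·(0.998000+0.991000+0.976900))/(1+515/39144) = 1897/2000 ≈ 0.948500
step 5 [2.5y] bond c/2=3/80: DF=(879289/800000 − 3/80·(0.998000+0.991000+0.976900+0.948500))/(1+3/80) = 9179/10000 ≈ 0.917900
step 6 [3y] bond c/2=7/200: DF=(1075687/1000000 − 7/200·(0.998000+0.991000+0.976900+0.948500+0.917900))/(1+7/200) = 8759/10000 ≈ 0.875900
step 7 [3.5y] bond c/2=1/160: DF=(1417371/1600000 − 1/160·(0.998000+0.991000+0.976900+0.948500+0.917900+0.875900))/(1+1/160) = 8449/10000 ≈ 0.844900
step 8 [4y] zero: DF = P = 4037/5000 ≈ 0.807400

1 1/2 499/500
2 1 991/1000
3 3/2 9769/10000
4 2 1897/2000
5 5/2 9179/10000
6 3 8759/10000
7 7/2 8449/10000
8 4 4037/5000
s(2.5y) = (1/(9179/10000) − 1)/(5/2) = 1642/45895 ≈ 3.5777%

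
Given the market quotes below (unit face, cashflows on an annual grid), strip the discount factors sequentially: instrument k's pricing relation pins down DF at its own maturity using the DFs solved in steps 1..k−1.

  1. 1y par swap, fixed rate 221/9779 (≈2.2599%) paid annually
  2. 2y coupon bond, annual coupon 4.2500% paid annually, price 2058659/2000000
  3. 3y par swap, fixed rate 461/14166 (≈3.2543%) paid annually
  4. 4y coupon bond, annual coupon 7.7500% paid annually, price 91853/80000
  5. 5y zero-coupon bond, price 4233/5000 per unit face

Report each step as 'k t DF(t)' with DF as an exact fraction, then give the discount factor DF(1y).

1 1 9779/10000
2 2 379/400
3 3 4539/5000
4 4 4309/5000
5 5 4233/5000
DF(1y) = 9779/10000 ≈ 0.977900

step 1 [1y] swap r/1=221/9779: DF=(1 − 221/9779·(0))/(1+221/9779) = 9779/10000 ≈ 0.977900
step 2 [2y] bond c/1=17/400: DF=(2058659/2000000 − 17/400·(0.977900))/(1+17/400) = 379/400 ≈ 0.947500
step 3 [3y] swap r/1=461/14166: DF=(1 − 461/14166·(0.977900+0.947500))/(1+461/14166) = 4539/5000 ≈ 0.907800
step 4 [4y] bond c/1=31/400: DF=(91853/80000 − 31/400·(0.977900+0.947500+0.907800))/(1+31/400) = 4309/5000 ≈ 0.861800
step 5 [5y] zero: DF = P = 4233/5000 ≈ 0.846600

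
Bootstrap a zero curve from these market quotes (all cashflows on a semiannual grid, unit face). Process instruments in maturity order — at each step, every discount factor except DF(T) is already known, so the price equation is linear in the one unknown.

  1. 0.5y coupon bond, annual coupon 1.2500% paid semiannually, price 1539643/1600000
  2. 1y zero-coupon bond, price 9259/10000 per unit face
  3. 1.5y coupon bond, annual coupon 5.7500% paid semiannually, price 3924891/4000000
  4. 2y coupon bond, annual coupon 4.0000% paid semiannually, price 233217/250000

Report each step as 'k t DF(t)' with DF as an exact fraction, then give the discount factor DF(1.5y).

1 1/2 9563/10000
2 1 9259/10000
3 3/2 2253/2500
4 2 43/50
DF(1.5y) = 2253/2500 ≈ 0.901200

step 1 [0.5y] bond c/2=1/160: DF=(1539643/1600000 − 1/160·(0))/(1+1/160) = 9563/10000 ≈ 0.956300
step 2 [1y] zero: DF = P = 9259/10000 ≈ 0.925900
step 3 [1.5y] bond c/2=23/800: DF=(3924891/4000000 − 23/800·(0.956300+0.925900))/(1+23/800) = 2253/2500 ≈ 0.901200
step 4 [2y] bond c/2=1/50: DF=(233217/250000 − 1/50·(0.956300+0.925900+0.901200))/(1+1/50) = 43/50 ≈ 0.860000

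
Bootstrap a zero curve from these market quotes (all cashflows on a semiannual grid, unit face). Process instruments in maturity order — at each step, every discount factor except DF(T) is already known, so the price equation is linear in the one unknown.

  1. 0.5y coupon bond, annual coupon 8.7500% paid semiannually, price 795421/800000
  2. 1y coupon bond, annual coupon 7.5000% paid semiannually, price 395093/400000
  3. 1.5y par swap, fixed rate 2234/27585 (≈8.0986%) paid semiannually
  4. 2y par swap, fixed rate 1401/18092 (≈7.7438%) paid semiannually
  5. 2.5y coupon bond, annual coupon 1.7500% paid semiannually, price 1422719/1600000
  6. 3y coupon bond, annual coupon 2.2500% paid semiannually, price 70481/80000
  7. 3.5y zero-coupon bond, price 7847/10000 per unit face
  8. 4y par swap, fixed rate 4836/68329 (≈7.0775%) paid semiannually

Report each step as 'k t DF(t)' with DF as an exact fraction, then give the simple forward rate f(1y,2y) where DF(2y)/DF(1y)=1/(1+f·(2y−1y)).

1 1/2 4763/5000
2 1 1147/1250
3 3/2 8883/10000
4 2 8599/10000
5 5/2 8501/10000
6 3 1643/2000
7 7/2 7847/10000
8 4 3791/5000
f(1y,2y) = ((1147/1250)/(8599/10000) − 1)/(1) = 577/8599 ≈ 6.7101%

step 1 [0.5y] bond c/2=7/160: DF=(795421/800000 − 7/160·(0))/(1+7/160) = 4763/5000 ≈ 0.952600
step 2 [1y] bond c/2=3/80: DF=(395093/400000 − 3/80·(0.952600))/(1+3/80) = 1147/1250 ≈ 0.917600
step 3 [1.5y] swap r/2=1117/27585: DF=(1 − 1117/27585·(0.952600+0.917600))/(1+1117/27585) = 8883/10000 ≈ 0.888300
step 4 [2y] swap r/2=1401/36184: DF=(1 − 1401/36184·(0.952600+0.917600+0.888300))/(1+1401/36184) = 8599/10000 ≈ 0.859900
step 5 [2.5y] bond c/2=7/800: DF=(1422719/1600000 − 7/800·(0.952600+0.917600+0.888300+0.859900))/(1+7/800) = 8501/10000 ≈ 0.850100
step 6 [3y] bond c/2=9/800: DF=(70481/80000 − 9/800·(0.952600+0.917600+0.888300+0.859900+0.850100))/(1+9/800) = 1643/2000 ≈ 0.821500
step 7 [3.5y] zero: DF = P = 7847/10000 ≈ 0.784700
step 8 [4y] swap r/2=2418/68329: DF=(1 − 2418/68329·(0.952600+0.917600+0.888300+0.859900+0.850100+0.821500+0.784700))/(1+2418/68329) = 3791/5000 ≈ 0.758200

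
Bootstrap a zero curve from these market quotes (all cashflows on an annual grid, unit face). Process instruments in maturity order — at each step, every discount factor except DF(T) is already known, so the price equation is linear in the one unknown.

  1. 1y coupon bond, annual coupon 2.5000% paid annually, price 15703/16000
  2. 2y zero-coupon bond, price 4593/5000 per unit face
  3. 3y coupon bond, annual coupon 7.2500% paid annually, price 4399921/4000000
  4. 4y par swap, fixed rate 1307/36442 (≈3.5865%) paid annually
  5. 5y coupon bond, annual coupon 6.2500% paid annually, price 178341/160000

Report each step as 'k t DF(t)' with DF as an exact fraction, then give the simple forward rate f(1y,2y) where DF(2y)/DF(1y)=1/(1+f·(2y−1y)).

step 1 [1y] bond c/1=1/40: DF=(15703/16000 − 1/40·(0))/(1+1/40) = 383/400 ≈ 0.957500
step 2 [2y] zero: DF = P = 4593/5000 ≈ 0.918600
step 3 [3y] bond c/1=29/400: DF=(4399921/4000000 − 29/400·(0.957500+0.918600))/(1+29/400) = 2247/2500 ≈ 0.898800
step 4 [4y] swap r/1=1307/36442: DF=(1 − 1307/36442·(0.957500+0.918600+0.898800))/(1+1307/36442) = 8693/10000 ≈ 0.869300
step 5 [5y] bond c/1=1/16: DF=(178341/160000 − 1/16·(0.957500+0.918600+0.898800+0.869300))/(1+1/16) = 8347/10000 ≈ 0.834700

1 1 383/400
2 2 4593/5000
3 3 2247/2500
4 4 8693/10000
5 5 8347/10000
f(1y,2y) = ((383/400)/(4593/5000) − 1)/(1) = 389/9186 ≈ 4.2347%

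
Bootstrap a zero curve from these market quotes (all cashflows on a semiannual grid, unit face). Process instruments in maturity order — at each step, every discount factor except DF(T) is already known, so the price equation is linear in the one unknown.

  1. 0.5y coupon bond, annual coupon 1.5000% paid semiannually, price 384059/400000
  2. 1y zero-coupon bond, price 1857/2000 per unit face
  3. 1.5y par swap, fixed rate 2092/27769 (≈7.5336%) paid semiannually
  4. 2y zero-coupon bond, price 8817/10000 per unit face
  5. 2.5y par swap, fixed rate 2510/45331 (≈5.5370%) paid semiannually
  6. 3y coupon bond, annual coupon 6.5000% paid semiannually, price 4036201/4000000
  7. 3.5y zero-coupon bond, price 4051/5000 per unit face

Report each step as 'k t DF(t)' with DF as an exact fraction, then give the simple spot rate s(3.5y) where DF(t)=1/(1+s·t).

step 1 [0.5y] bond c/2=3/400: DF=(384059/400000 − 3/400·(0))/(1+3/400) = 953/1000 ≈ 0.953000
step 2 [1y] zero: DF = P = 1857/2000 ≈ 0.928500
step 3 [1.5y] swap r/2=1046/27769: DF=(1 − 1046/27769·(0.953000+0.928500))/(1+1046/27769) = 4477/5000 ≈ 0.895400
step 4 [2y] zero: DF = P = 8817/10000 ≈ 0.881700
step 5 [2.5y] swap r/2=1255/45331: DF=(1 − 1255/45331·(0.953000+0.928500+0.895400+0.881700))/(1+1255/45331) = 1749/2000 ≈ 0.874500
step 6 [3y] bond c/2=13/400: DF=(4036201/4000000 − 13/400·(0.953000+0.928500+0.895400+0.881700+0.874500))/(1+13/400) = 4173/5000 ≈ 0.834600
step 7 [3.5y] zero: DF = P = 4051/5000 ≈ 0.810200

1 1/2 953/1000
2 1 1857/2000
3 3/2 4477/5000
4 2 8817/10000
5 5/2 1749/2000
6 3 4173/5000
7 7/2 4051/5000
s(3.5y) = (1/(4051/5000) − 1)/(7/2) = 1898/28357 ≈ 6.6932%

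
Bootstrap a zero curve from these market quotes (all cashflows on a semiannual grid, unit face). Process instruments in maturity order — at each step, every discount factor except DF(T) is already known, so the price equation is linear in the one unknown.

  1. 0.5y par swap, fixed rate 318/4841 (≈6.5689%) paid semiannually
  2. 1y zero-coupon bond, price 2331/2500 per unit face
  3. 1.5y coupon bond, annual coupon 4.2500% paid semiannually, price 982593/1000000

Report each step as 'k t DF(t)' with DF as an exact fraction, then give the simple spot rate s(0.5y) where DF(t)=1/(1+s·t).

1 1/2 4841/5000
2 1 2331/2500
3 3/2 4613/5000
s(0.5y) = (1/(4841/5000) − 1)/(1/2) = 318/4841 ≈ 6.5689%

step 1 [0.5y] swap r/2=159/4841: DF=(1 − 159/4841·(0))/(1+159/4841) = 4841/5000 ≈ 0.968200
step 2 [1y] zero: DF = P = 2331/2500 ≈ 0.932400
step 3 [1.5y] bond c/2=17/800: DF=(982593/1000000 − 17/800·(0.968200+0.932400))/(1+17/800) = 4613/5000 ≈ 0.922600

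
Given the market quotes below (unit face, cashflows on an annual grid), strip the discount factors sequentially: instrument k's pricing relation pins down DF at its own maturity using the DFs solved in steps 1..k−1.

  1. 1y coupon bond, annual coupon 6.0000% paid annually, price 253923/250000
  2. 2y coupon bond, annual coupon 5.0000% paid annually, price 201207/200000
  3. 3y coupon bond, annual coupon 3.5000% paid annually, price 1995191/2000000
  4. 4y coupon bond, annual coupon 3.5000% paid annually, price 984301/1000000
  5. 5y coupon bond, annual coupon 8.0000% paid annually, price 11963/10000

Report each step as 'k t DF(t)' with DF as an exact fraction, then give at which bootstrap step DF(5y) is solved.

1 1 4791/5000
2 2 73/80
3 3 4503/5000
4 4 8573/10000
5 5 8389/10000
DF(5y) is solved at step 5

step 1 [1y] bond c/1=3/50: DF=(253923/250000 − 3/50·(0))/(1+3/50) = 4791/5000 ≈ 0.958200
step 2 [2y] bond c/1=1/20: DF=(201207/200000 − 1/20·(0.958200))/(1+1/20) = 73/80 ≈ 0.912500
step 3 [3y] bond c/1=7/200: DF=(1995191/2000000 − 7/200·(0.958200+0.912500))/(1+7/200) = 4503/5000 ≈ 0.900600
step 4 [4y] bond c/1=7/200: DF=(984301/1000000 − 7/200·(0.958200+0.912500+0.900600))/(1+7/200) = 8573/10000 ≈ 0.857300
step 5 [5y] bond c/1=2/25: DF=(11963/10000 − 2/25·(0.958200+0.912500+0.900600+0.857300))/(1+2/25) = 8389/10000 ≈ 0.838900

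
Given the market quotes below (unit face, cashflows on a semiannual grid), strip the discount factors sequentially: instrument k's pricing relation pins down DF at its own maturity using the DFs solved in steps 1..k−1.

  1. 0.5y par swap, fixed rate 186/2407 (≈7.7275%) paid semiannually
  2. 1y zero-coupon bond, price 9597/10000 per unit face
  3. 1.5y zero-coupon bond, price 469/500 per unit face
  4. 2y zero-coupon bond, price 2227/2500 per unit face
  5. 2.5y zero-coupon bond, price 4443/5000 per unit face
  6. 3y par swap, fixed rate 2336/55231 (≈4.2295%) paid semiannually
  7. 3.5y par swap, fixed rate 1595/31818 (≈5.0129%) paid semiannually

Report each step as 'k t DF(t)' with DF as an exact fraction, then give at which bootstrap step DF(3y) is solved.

step 1 [0.5y] swap r/2=93/2407: DF=(1 − 93/2407·(0))/(1+93/2407) = 2407/2500 ≈ 0.962800
step 2 [1y] zero: DF = P = 9597/10000 ≈ 0.959700
step 3 [1.5y] zero: DF = P = 469/500 ≈ 0.938000
step 4 [2y] zero: DF = P = 2227/2500 ≈ 0.890800
step 5 [2.5y] zero: DF = P = 4443/5000 ≈ 0.888600
step 6 [3y] swap r/2=1168/55231: DF=(1 − 1168/55231·(0.962800+0.959700+0.938000+0.890800+0.888600))/(1+1168/55231) = 552/625 ≈ 0.883200
step 7 [3.5y] swap r/2=1595/63636: DF=(1 − 1595/63636·(0.962800+0.959700+0.938000+0.890800+0.888600+0.883200))/(1+1595/63636) = 1681/2000 ≈ 0.840500

1 1/2 2407/2500
2 1 9597/10000
3 3/2 469/500
4 2 2227/2500
5 5/2 4443/5000
6 3 552/625
7 7/2 1681/2000
DF(3y) is solved at step 6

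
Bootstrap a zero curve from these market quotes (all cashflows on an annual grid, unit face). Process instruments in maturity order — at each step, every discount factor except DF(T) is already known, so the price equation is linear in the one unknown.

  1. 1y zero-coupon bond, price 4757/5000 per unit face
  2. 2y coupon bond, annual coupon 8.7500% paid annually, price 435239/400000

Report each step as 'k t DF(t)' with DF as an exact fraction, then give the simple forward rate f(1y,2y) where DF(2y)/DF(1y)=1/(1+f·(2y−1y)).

1 1 4757/5000
2 2 231/250
f(1y,2y) = ((4757/5000)/(231/250) − 1)/(1) = 137/4620 ≈ 2.9654%

step 1 [1y] zero: DF = P = 4757/5000 ≈ 0.951400
step 2 [2y] bond c/1=7/80: DF=(435239/400000 − 7/80·(0.951400))/(1+7/80) = 231/250 ≈ 0.924000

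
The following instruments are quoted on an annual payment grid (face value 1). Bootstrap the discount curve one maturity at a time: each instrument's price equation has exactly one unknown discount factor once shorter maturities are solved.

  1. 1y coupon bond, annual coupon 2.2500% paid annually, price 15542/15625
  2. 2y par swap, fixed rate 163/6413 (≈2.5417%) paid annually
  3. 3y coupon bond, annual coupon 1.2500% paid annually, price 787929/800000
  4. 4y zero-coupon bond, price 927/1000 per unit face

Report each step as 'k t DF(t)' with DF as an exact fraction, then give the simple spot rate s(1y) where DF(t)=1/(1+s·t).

step 1 [1y] bond c/1=9/400: DF=(15542/15625 − 9/400·(0))/(1+9/400) = 608/625 ≈ 0.972800
step 2 [2y] swap r/1=163/6413: DF=(1 − 163/6413·(0.972800))/(1+163/6413) = 9511/10000 ≈ 0.951100
step 3 [3y] bond c/1=1/80: DF=(787929/800000 − 1/80·(0.972800+0.951100))/(1+1/80) = 949/1000 ≈ 0.949000
step 4 [4y] zero: DF = P = 927/1000 ≈ 0.927000

1 1 608/625
2 2 9511/10000
3 3 949/1000
4 4 927/1000
s(1y) = (1/(608/625) − 1)/(1) = 17/608 ≈ 2.7961%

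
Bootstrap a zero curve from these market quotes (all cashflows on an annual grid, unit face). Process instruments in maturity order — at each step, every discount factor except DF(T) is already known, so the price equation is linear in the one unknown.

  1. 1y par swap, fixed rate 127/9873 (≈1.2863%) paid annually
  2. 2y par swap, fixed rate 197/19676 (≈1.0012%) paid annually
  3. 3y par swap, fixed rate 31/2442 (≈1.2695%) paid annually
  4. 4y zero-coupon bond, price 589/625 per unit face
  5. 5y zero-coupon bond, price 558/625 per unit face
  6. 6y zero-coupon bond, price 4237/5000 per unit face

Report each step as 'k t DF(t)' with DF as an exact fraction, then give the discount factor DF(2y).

step 1 [1y] swap r/1=127/9873: DF=(1 − 127/9873·(0))/(1+127/9873) = 9873/10000 ≈ 0.987300
step 2 [2y] swap r/1=197/19676: DF=(1 − 197/19676·(0.987300))/(1+197/19676) = 9803/10000 ≈ 0.980300
step 3 [3y] swap r/1=31/2442: DF=(1 − 31/2442·(0.987300+0.980300))/(1+31/2442) = 2407/2500 ≈ 0.962800
step 4 [4y] zero: DF = P = 589/625 ≈ 0.942400
step 5 [5y] zero: DF = P = 558/625 ≈ 0.892800
step 6 [6y] zero: DF = P = 4237/5000 ≈ 0.847400

1 1 9873/10000
2 2 9803/10000
3 3 2407/2500
4 4 589/625
5 5 558/625
6 6 4237/5000
DF(2y) = 9803/10000 ≈ 0.980300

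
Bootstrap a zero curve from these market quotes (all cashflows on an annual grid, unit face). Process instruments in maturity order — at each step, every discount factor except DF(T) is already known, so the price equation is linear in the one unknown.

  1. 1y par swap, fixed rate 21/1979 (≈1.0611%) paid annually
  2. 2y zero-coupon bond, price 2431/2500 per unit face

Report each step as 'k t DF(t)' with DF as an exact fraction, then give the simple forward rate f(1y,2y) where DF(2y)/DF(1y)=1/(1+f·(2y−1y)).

step 1 [1y] swap r/1=21/1979: DF=(1 − 21/1979·(0))/(1+21/1979) = 1979/2000 ≈ 0.989500
step 2 [2y] zero: DF = P = 2431/2500 ≈ 0.972400

1 1 1979/2000
2 2 2431/2500
f(1y,2y) = ((1979/2000)/(2431/2500) − 1)/(1) = 171/9724 ≈ 1.7585%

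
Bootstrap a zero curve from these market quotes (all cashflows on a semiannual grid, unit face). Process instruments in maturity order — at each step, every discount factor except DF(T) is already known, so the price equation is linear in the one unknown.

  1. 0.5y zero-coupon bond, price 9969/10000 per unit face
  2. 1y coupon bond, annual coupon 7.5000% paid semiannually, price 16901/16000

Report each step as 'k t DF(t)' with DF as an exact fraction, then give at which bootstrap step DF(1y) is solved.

1 1/2 9969/10000
2 1 9821/10000
DF(1y) is solved at step 2

step 1 [0.5y] zero: DF = P = 9969/10000 ≈ 0.996900
step 2 [1y] bond c/2=3/80: DF=(16901/16000 − 3/80·(0.996900))/(1+3/80) = 9821/10000 ≈ 0.982100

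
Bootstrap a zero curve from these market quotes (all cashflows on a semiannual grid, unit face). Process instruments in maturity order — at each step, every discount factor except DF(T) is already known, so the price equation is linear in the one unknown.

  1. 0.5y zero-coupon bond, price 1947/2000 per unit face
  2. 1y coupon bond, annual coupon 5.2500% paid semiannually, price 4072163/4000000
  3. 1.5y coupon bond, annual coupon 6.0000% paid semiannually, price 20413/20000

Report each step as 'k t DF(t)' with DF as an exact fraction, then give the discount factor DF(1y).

1 1/2 1947/2000
2 1 9671/10000
3 3/2 584/625
DF(1y) = 9671/10000 ≈ 0.967100

step 1 [0.5y] zero: DF = P = 1947/2000 ≈ 0.973500
step 2 [1y] bond c/2=21/800: DF=(4072163/4000000 − 21/800·(0.973500))/(1+21/800) = 9671/10000 ≈ 0.967100
step 3 [1.5y] bond c/2=3/100: DF=(20413/20000 − 3/100·(0.973500+0.967100))/(1+3/100) = 584/625 ≈ 0.934400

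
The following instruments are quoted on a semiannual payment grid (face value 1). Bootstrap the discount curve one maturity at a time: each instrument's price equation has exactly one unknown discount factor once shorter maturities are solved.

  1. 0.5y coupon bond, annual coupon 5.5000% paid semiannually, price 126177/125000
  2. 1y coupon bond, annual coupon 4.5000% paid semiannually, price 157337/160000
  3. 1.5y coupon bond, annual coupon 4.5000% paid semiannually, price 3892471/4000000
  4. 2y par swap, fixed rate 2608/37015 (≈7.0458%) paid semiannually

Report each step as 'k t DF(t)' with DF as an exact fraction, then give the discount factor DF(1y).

1 1/2 614/625
2 1 9401/10000
3 3/2 4547/5000
4 2 1087/1250
DF(1y) = 9401/10000 ≈ 0.940100

step 1 [0.5y] bond c/2=11/400: DF=(126177/125000 − 11/400·(0))/(1+11/400) = 614/625 ≈ 0.982400
step 2 [1y] bond c/2=9/400: DF=(157337/160000 − 9/400·(0.982400))/(1+9/400) = 9401/10000 ≈ 0.940100
step 3 [1.5y] bond c/2=9/400: DF=(3892471/4000000 − 9/400·(0.982400+0.940100))/(1+9/400) = 4547/5000 ≈ 0.909400
step 4 [2y] swap r/2=1304/37015: DF=(1 − 1304/37015·(0.982400+0.940100+0.909400))/(1+1304/37015) = 1087/1250 ≈ 0.869600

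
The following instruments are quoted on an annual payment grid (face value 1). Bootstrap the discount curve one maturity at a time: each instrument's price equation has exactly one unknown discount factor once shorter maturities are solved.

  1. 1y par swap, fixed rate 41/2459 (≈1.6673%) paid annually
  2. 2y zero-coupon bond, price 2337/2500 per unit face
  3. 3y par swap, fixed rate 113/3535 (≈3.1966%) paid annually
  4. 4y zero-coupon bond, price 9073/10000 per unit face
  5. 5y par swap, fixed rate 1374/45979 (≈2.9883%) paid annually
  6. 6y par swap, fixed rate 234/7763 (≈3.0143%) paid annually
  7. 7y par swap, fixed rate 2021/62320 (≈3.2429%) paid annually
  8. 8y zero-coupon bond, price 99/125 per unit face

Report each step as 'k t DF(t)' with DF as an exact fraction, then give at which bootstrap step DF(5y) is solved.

step 1 [1y] swap r/1=41/2459: DF=(1 − 41/2459·(0))/(1+41/2459) = 2459/2500 ≈ 0.983600
step 2 [2y] zero: DF = P = 2337/2500 ≈ 0.934800
step 3 [3y] swap r/1=113/3535: DF=(1 − 113/3535·(0.983600+0.934800))/(1+113/3535) = 1137/1250 ≈ 0.909600
step 4 [4y] zero: DF = P = 9073/10000 ≈ 0.907300
step 5 [5y] swap r/1=1374/45979: DF=(1 − 1374/45979·(0.983600+0.934800+0.909600+0.907300))/(1+1374/45979) = 4313/5000 ≈ 0.862600
step 6 [6y] swap r/1=234/7763: DF=(1 − 234/7763·(0.983600+0.934800+0.909600+0.907300+0.862600))/(1+234/7763) = 4181/5000 ≈ 0.836200
step 7 [7y] swap r/1=2021/62320: DF=(1 − 2021/62320·(0.983600+0.934800+0.909600+0.907300+0.862600+0.836200))/(1+2021/62320) = 7979/10000 ≈ 0.797900
step 8 [8y] zero: DF = P = 99/125 ≈ 0.792000

1 1 2459/2500
2 2 2337/2500
3 3 1137/1250
4 4 9073/10000
5 5 4313/5000
6 6 4181/5000
7 7 7979/10000
8 8 99/125
DF(5y) is solved at step 5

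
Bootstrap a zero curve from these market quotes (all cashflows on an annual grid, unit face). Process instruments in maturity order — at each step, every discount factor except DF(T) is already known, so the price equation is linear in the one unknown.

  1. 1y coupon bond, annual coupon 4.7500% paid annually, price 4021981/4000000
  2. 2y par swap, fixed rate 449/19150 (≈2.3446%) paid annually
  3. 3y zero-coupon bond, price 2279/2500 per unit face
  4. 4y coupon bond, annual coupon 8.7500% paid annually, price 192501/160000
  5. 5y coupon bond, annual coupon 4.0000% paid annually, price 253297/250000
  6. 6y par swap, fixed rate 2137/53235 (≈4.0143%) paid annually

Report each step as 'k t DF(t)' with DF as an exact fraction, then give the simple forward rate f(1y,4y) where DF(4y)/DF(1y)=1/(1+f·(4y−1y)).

1 1 9599/10000
2 2 9551/10000
3 3 2279/2500
4 4 8789/10000
5 5 8317/10000
6 6 7863/10000
f(1y,4y) = ((9599/10000)/(8789/10000) − 1)/(3) = 270/8789 ≈ 3.0720%

step 1 [1y] bond c/1=19/400: DF=(4021981/4000000 − 19/400·(0))/(1+19/400) = 9599/10000 ≈ 0.959900
step 2 [2y] swap r/1=449/19150: DF=(1 − 449/19150·(0.959900))/(1+449/19150) = 9551/10000 ≈ 0.955100
step 3 [3y] zero: DF = P = 2279/2500 ≈ 0.911600
step 4 [4y] bond c/1=7/80: DF=(192501/160000 − 7/80·(0.959900+0.955100+0.911600))/(1+7/80) = 8789/10000 ≈ 0.878900
step 5 [5y] bond c/1=1/25: DF=(253297/250000 − 1/25·(0.959900+0.955100+0.911600+0.878900))/(1+1/25) = 8317/10000 ≈ 0.831700
step 6 [6y] swap r/1=2137/53235: DF=(1 − 2137/53235·(0.959900+0.955100+0.911600+0.878900+0.831700))/(1+2137/53235) = 7863/10000 ≈ 0.786300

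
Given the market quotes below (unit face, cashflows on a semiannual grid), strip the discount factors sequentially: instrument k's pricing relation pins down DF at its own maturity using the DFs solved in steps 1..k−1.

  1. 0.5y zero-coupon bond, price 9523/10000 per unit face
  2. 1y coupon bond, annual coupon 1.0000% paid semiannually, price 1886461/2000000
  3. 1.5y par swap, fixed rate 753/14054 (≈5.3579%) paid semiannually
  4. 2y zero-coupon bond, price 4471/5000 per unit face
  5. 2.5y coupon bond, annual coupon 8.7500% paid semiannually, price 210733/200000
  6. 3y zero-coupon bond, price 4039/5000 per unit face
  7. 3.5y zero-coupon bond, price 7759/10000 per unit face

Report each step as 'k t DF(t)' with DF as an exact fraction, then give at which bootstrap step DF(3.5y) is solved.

1 1/2 9523/10000
2 1 4669/5000
3 3/2 9247/10000
4 2 4471/5000
5 5/2 4271/5000
6 3 4039/5000
7 7/2 7759/10000
DF(3.5y) is solved at step 7

step 1 [0.5y] zero: DF = P = 9523/10000 ≈ 0.952300
step 2 [1y] bond c/2=1/200: DF=(1886461/2000000 − 1/200·(0.952300))/(1+1/200) = 4669/5000 ≈ 0.933800
step 3 [1.5y] swap r/2=753/28108: DF=(1 − 753/28108·(0.952300+0.933800))/(1+753/28108) = 9247/10000 ≈ 0.924700
step 4 [2y] zero: DF = P = 4471/5000 ≈ 0.894200
step 5 [2.5y] bond c/2=7/160: DF=(210733/200000 − 7/160·(0.952300+0.933800+0.924700+0.894200))/(1+7/160) = 4271/5000 ≈ 0.854200
step 6 [3y] zero: DF = P = 4039/5000 ≈ 0.807800
step 7 [3.5y] zero: DF = P = 7759/10000 ≈ 0.775900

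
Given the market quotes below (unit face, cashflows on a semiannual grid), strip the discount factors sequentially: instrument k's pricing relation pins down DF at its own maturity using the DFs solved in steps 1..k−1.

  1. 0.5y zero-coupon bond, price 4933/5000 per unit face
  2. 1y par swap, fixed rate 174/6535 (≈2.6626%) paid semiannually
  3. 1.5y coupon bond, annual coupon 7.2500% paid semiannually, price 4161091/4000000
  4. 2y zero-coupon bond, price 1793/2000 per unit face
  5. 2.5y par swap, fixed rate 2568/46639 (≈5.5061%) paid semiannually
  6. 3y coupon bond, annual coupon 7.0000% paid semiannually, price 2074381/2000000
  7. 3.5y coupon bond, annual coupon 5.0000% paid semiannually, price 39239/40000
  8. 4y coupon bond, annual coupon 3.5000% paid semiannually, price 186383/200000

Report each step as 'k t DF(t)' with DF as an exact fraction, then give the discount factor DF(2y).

step 1 [0.5y] zero: DF = P = 4933/5000 ≈ 0.986600
step 2 [1y] swap r/2=87/6535: DF=(1 − 87/6535·(0.986600))/(1+87/6535) = 9739/10000 ≈ 0.973900
step 3 [1.5y] bond c/2=29/800: DF=(4161091/4000000 − 29/800·(0.986600+0.973900))/(1+29/800) = 9353/10000 ≈ 0.935300
step 4 [2y] zero: DF = P = 1793/2000 ≈ 0.896500
step 5 [2.5y] swap r/2=1284/46639: DF=(1 − 1284/46639·(0.986600+0.973900+0.935300+0.896500))/(1+1284/46639) = 2179/2500 ≈ 0.871600
step 6 [3y] bond c/2=7/200: DF=(2074381/2000000 − 7/200·(0.986600+0.973900+0.935300+0.896500+0.871600))/(1+7/200) = 2111/2500 ≈ 0.844400
step 7 [3.5y] bond c/2=1/40: DF=(39239/40000 − 1/40·(0.986600+0.973900+0.935300+0.896500+0.871600+0.844400))/(1+1/40) = 8227/10000 ≈ 0.822700
step 8 [4y] bond c/2=7/400: DF=(186383/200000 − 7/400·(0.986600+0.973900+0.935300+0.896500+0.871600+0.844400+0.822700))/(1+7/400) = 807/1000 ≈ 0.807000

1 1/2 4933/5000
2 1 9739/10000
3 3/2 9353/10000
4 2 1793/2000
5 5/2 2179/2500
6 3 2111/2500
7 7/2 8227/10000
8 4 807/1000
DF(2y) = 1793/2000 ≈ 0.896500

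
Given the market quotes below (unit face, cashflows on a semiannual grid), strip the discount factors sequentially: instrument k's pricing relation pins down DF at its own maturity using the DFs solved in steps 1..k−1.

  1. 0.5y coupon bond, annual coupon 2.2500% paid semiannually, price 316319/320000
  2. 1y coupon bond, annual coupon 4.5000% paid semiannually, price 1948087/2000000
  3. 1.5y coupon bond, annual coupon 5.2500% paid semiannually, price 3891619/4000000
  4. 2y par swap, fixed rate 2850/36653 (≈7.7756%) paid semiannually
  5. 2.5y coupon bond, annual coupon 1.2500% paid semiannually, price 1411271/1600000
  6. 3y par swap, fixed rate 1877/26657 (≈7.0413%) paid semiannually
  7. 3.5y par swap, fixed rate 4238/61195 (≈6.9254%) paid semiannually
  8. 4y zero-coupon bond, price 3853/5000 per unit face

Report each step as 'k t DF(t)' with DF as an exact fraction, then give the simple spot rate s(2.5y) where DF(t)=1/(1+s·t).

1 1/2 391/400
2 1 9311/10000
3 3/2 562/625
4 2 343/400
5 5/2 4269/5000
6 3 8123/10000
7 7/2 7881/10000
8 4 3853/5000
s(2.5y) = (1/(4269/5000) − 1)/(5/2) = 1462/21345 ≈ 6.8494%

step 1 [0.5y] bond c/2=9/800: DF=(316319/320000 − 9/800·(0))/(1+9/800) = 391/400 ≈ 0.977500
step 2 [1y] bond c/2=9/400: DF=(1948087/2000000 − 9/400·(0.977500))/(1+9/400) = 9311/10000 ≈ 0.931100
step 3 [1.5y] bond c/2=21/800: DF=(3891619/4000000 − 21/800·(0.977500+0.931100))/(1+21/800) = 562/625 ≈ 0.899200
step 4 [2y] swap r/2=1425/36653: DF=(1 − 1425/36653·(0.977500+0.931100+0.899200))/(1+1425/36653) = 343/400 ≈ 0.857500
step 5 [2.5y] bond c/2=1/160: DF=(1411271/1600000 − 1/160·(0.977500+0.931100+0.899200+0.857500))/(1+1/160) = 4269/5000 ≈ 0.853800
step 6 [3y] swap r/2=1877/53314: DF=(1 − 1877/53314·(0.977500+0.931100+0.899200+0.857500+0.853800))/(1+1877/53314) = 8123/10000 ≈ 0.812300
step 7 [3.5y] swap r/2=2119/61195: DF=(1 − 2119/61195·(0.977500+0.931100+0.899200+0.857500+0.853800+0.812300))/(1+2119/61195) = 7881/10000 ≈ 0.788100
step 8 [4y] zero: DF = P = 3853/5000 ≈ 0.770600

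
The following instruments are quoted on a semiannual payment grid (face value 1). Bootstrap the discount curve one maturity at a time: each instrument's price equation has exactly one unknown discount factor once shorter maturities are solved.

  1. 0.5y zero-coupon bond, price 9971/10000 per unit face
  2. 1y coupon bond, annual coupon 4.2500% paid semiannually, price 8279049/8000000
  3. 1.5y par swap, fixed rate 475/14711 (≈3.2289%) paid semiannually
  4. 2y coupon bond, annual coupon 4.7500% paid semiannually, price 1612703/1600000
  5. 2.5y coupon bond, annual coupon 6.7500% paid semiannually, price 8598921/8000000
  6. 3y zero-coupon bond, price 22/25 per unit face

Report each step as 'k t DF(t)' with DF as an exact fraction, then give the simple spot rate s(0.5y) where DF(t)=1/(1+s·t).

1 1/2 9971/10000
2 1 4963/5000
3 3/2 381/400
4 2 9163/10000
5 5/2 4569/5000
6 3 22/25
s(0.5y) = (1/(9971/10000) − 1)/(1/2) = 58/9971 ≈ 0.5817%

step 1 [0.5y] zero: DF = P = 9971/10000 ≈ 0.997100
step 2 [1y] bond c/2=17/800: DF=(8279049/8000000 − 17/800·(0.997100))/(1+17/800) = 4963/5000 ≈ 0.992600
step 3 [1.5y] swap r/2=475/29422: DF=(1 − 475/29422·(0.997100+0.992600))/(1+475/29422) = 381/400 ≈ 0.952500
step 4 [2y] bond c/2=19/800: DF=(1612703/1600000 − 19/800·(0.997100+0.992600+0.952500))/(1+19/800) = 9163/10000 ≈ 0.916300
step 5 [2.5y] bond c/2=27/800: DF=(8598921/8000000 − 27/800·(0.997100+0.992600+0.952500+0.916300))/(1+27/800) = 4569/5000 ≈ 0.913800
step 6 [3y] zero: DF = P = 22/25 ≈ 0.880000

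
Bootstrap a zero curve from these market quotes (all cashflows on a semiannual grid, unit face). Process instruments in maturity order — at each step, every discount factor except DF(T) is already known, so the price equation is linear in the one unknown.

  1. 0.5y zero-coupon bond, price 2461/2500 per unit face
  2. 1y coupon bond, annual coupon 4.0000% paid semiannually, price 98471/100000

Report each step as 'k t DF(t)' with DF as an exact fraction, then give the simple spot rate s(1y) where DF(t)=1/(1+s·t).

1 1/2 2461/2500
2 1 9461/10000
s(1y) = (1/(9461/10000) − 1)/(1) = 539/9461 ≈ 5.6971%

step 1 [0.5y] zero: DF = P = 2461/2500 ≈ 0.984400
step 2 [1y] bond c/2=1/50: DF=(98471/100000 − 1/50·(0.984400))/(1+1/50) = 9461/10000 ≈ 0.946100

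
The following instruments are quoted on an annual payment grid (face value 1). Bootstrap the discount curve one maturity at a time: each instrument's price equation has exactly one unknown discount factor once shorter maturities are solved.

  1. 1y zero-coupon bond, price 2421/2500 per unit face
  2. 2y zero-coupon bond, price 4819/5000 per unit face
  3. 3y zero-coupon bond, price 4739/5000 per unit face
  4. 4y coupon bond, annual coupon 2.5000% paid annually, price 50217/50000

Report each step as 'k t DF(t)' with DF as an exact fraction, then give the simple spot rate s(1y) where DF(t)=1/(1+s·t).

1 1 2421/2500
2 2 4819/5000
3 3 4739/5000
4 4 1137/1250
s(1y) = (1/(2421/2500) − 1)/(1) = 79/2421 ≈ 3.2631%

step 1 [1y] zero: DF = P = 2421/2500 ≈ 0.968400
step 2 [2y] zero: DF = P = 4819/5000 ≈ 0.963800
step 3 [3y] zero: DF = P = 4739/5000 ≈ 0.947800
step 4 [4y] bond c/1=1/40: DF=(50217/50000 − 1/40·(0.968400+0.963800+0.947800))/(1+1/40) = 1137/1250 ≈ 0.909600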